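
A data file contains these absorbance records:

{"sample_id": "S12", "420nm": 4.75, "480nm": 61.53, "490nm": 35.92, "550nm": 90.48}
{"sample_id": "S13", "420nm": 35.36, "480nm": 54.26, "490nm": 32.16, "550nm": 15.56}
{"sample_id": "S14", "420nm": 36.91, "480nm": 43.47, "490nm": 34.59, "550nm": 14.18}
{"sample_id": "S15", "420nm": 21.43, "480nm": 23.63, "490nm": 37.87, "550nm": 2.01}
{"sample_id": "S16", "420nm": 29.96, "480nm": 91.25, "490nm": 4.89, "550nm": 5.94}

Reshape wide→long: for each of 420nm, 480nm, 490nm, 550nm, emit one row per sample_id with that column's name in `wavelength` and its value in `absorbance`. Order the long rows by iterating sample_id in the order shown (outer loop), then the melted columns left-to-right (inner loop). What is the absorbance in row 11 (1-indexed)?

34.59

20 rows total (5 × 4). Row 11: index ⌊(11-1)/4⌋ = 2 into sample_id → S14; (11-1) mod 4 = 2 into the melted columns → 490nm.
So row 11 is (S14, 490nm, 34.59); absorbance = 34.59.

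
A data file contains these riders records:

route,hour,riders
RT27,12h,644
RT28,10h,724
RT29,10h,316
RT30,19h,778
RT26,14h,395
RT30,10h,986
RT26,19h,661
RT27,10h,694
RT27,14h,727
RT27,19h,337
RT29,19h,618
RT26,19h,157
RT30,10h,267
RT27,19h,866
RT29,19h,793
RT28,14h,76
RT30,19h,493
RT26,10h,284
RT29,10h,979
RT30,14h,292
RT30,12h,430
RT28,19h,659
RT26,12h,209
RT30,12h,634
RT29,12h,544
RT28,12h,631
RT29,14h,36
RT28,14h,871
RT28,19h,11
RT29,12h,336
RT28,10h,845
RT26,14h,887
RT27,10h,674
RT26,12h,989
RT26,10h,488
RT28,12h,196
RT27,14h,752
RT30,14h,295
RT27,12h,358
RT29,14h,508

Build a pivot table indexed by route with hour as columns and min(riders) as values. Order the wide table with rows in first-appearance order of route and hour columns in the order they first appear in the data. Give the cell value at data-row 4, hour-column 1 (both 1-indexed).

430

With rows in first-appearance order of route, row 4 is route=RT30. hour columns in first-appearance order: 12h, 10h, 19h, 14h; column 1 is 12h.
Long rows with route=RT30, hour=12h: min(430, 634) = 430.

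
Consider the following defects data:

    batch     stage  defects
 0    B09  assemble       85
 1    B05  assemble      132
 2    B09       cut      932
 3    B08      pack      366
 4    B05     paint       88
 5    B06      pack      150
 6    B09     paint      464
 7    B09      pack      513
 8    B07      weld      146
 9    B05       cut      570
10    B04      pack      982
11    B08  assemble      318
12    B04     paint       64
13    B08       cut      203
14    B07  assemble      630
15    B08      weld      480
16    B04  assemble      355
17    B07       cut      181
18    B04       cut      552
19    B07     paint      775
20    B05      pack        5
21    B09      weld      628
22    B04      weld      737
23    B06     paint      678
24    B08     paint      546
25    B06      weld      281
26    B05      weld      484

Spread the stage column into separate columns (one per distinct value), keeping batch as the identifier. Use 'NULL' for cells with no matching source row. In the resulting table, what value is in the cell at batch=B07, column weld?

146

The long row with batch=B07, stage=weld has defects=146.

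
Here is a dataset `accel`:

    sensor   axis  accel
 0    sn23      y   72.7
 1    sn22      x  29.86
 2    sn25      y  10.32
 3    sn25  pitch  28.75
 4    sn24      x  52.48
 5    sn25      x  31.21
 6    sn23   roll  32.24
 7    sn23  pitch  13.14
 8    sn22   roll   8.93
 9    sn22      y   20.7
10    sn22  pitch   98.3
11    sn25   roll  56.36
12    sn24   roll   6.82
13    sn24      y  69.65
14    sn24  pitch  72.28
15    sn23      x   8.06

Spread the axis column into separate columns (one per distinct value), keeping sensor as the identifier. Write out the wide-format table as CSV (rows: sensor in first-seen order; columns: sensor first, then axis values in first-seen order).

sensor,y,x,pitch,roll
sn23,72.7,8.06,13.14,32.24
sn22,20.7,29.86,98.3,8.93
sn25,10.32,31.21,28.75,56.36
sn24,69.65,52.48,72.28,6.82

Columns: sensor plus the 4 distinct axis values (y, x, pitch, roll).
For example, row sn23 column y takes accel=72.7 from the long row (sn23, y).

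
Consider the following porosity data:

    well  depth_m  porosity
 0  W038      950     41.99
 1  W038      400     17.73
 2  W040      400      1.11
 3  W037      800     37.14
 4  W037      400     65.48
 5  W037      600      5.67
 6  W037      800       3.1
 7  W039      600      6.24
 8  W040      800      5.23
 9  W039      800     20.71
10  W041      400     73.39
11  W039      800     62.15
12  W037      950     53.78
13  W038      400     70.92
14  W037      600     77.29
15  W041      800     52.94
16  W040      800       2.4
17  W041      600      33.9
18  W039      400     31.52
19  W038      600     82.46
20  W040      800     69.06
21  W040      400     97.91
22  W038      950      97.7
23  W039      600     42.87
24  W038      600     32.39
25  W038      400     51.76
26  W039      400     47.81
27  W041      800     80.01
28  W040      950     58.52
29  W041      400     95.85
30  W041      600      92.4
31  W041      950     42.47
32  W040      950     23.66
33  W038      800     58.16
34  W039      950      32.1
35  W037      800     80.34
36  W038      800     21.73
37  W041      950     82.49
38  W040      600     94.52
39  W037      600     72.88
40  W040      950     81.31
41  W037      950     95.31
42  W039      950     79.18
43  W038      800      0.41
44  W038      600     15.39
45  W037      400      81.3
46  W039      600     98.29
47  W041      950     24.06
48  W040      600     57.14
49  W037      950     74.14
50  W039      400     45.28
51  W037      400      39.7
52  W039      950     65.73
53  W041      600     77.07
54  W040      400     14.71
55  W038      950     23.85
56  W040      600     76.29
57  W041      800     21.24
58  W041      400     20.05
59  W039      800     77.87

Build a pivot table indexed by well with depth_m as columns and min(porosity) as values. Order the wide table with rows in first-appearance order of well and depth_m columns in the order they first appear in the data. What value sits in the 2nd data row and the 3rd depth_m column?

With rows in first-appearance order of well, row 2 is well=W040. depth_m columns in first-appearance order: 950, 400, 800, 600; column 3 is 800.
Long rows with well=W040, depth_m=800: min(5.23, 2.4, 69.06) = 2.4.

2.4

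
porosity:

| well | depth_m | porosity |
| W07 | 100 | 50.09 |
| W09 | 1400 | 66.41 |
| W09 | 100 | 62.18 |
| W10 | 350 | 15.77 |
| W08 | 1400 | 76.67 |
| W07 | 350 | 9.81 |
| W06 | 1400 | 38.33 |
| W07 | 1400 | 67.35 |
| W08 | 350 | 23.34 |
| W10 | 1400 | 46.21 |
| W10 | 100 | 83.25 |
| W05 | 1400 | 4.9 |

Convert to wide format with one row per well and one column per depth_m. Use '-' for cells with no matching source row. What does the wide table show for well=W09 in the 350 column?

-

No long-format row has well=W09 and depth_m=350, so the cell is -.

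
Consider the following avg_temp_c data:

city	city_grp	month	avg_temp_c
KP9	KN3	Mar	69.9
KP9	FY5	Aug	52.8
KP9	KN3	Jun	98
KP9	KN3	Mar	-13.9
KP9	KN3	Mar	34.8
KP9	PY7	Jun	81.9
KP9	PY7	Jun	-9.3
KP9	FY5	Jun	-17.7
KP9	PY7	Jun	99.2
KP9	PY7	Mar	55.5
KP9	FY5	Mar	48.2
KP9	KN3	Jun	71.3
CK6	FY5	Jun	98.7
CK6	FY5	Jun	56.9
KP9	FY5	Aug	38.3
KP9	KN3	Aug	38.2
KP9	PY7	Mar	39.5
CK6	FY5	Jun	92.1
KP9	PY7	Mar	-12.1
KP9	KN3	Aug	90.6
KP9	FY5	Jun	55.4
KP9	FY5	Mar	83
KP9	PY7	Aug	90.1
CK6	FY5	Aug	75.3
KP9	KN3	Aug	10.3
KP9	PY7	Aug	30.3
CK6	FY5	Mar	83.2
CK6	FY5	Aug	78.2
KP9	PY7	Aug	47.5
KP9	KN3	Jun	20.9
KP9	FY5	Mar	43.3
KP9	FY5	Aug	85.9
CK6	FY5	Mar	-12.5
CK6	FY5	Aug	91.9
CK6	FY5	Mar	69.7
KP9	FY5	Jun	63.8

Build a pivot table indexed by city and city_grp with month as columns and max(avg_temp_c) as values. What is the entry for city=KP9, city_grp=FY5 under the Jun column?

63.8

Rows with city=KP9, city_grp=FY5 and month=Jun: avg_temp_c values are -17.7, 55.4, 63.8.
max(-17.7, 55.4, 63.8) = 63.8.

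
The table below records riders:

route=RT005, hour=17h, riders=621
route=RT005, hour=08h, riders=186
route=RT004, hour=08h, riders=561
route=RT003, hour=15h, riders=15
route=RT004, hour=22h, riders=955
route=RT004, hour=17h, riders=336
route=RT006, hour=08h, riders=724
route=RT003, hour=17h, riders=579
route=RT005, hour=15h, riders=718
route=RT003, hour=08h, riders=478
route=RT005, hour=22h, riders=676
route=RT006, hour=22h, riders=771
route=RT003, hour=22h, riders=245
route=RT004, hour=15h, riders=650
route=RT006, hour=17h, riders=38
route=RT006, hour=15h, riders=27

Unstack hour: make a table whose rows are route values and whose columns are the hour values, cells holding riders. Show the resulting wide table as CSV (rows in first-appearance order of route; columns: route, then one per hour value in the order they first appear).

route,17h,08h,15h,22h
RT005,621,186,718,676
RT004,336,561,650,955
RT003,579,478,15,245
RT006,38,724,27,771

Columns: route plus the 4 distinct hour values (17h, 08h, 15h, 22h).
For example, row RT005 column 17h takes riders=621 from the long row (RT005, 17h).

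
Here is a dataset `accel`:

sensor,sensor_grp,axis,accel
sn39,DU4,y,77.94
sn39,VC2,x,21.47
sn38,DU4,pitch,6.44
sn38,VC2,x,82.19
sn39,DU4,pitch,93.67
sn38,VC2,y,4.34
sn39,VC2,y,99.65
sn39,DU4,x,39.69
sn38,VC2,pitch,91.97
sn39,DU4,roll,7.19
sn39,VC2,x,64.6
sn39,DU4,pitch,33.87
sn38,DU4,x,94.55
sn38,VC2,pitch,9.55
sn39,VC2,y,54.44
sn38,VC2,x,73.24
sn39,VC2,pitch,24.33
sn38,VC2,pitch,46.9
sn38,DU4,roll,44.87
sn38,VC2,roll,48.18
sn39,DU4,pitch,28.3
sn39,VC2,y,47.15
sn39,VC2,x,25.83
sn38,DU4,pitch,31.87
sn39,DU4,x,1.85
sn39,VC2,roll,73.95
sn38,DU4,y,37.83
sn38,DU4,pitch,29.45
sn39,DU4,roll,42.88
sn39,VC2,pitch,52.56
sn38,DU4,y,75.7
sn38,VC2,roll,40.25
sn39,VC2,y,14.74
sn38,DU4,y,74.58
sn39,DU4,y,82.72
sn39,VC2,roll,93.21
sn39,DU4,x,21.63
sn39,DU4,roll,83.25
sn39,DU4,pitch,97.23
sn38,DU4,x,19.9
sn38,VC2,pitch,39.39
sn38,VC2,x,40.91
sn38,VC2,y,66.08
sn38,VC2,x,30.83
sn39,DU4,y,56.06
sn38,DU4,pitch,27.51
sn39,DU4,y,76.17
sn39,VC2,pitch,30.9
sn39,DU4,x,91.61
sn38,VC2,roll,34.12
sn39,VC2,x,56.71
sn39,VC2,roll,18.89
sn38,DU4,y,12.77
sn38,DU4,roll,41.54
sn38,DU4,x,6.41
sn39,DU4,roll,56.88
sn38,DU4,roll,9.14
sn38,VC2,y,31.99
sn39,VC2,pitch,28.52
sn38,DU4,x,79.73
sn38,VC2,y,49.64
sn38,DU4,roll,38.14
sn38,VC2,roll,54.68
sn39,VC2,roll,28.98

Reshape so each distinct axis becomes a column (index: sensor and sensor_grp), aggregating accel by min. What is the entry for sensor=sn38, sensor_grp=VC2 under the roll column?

Rows with sensor=sn38, sensor_grp=VC2 and axis=roll: accel values are 48.18, 40.25, 34.12, 54.68.
min(48.18, 40.25, 34.12, 54.68) = 34.12.

34.12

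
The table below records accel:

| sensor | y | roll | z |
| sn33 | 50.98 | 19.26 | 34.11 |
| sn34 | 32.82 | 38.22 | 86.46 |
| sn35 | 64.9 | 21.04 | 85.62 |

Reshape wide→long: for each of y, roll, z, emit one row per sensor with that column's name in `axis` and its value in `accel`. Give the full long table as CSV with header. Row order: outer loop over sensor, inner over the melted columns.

Each (sensor, column) pair becomes one row: 3 × 3 = 9 rows.
For example, (sn33, y) → accel=50.98.

sensor,axis,accel
sn33,y,50.98
sn33,roll,19.26
sn33,z,34.11
sn34,y,32.82
sn34,roll,38.22
sn34,z,86.46
sn35,y,64.9
sn35,roll,21.04
sn35,z,85.62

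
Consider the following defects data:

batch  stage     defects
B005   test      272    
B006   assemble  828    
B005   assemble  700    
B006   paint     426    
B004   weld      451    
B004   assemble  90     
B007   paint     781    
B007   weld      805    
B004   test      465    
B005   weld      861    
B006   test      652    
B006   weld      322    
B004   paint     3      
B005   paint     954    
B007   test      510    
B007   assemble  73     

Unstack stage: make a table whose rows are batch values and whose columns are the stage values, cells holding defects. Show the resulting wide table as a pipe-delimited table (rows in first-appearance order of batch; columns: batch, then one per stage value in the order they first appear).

Columns: batch plus the 4 distinct stage values (test, assemble, paint, weld).
For example, row B005 column test takes defects=272 from the long row (B005, test).

| batch | test | assemble | paint | weld |
| B005 | 272 | 700 | 954 | 861 |
| B006 | 652 | 828 | 426 | 322 |
| B004 | 465 | 90 | 3 | 451 |
| B007 | 510 | 73 | 781 | 805 |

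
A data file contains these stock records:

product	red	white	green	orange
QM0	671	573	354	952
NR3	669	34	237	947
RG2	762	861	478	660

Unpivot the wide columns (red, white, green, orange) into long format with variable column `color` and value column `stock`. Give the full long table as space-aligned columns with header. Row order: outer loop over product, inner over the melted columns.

product  color   stock
QM0      red     671  
QM0      white   573  
QM0      green   354  
QM0      orange  952  
NR3      red     669  
NR3      white   34   
NR3      green   237  
NR3      orange  947  
RG2      red     762  
RG2      white   861  
RG2      green   478  
RG2      orange  660  

Each (product, column) pair becomes one row: 3 × 4 = 12 rows.
For example, (QM0, red) → stock=671.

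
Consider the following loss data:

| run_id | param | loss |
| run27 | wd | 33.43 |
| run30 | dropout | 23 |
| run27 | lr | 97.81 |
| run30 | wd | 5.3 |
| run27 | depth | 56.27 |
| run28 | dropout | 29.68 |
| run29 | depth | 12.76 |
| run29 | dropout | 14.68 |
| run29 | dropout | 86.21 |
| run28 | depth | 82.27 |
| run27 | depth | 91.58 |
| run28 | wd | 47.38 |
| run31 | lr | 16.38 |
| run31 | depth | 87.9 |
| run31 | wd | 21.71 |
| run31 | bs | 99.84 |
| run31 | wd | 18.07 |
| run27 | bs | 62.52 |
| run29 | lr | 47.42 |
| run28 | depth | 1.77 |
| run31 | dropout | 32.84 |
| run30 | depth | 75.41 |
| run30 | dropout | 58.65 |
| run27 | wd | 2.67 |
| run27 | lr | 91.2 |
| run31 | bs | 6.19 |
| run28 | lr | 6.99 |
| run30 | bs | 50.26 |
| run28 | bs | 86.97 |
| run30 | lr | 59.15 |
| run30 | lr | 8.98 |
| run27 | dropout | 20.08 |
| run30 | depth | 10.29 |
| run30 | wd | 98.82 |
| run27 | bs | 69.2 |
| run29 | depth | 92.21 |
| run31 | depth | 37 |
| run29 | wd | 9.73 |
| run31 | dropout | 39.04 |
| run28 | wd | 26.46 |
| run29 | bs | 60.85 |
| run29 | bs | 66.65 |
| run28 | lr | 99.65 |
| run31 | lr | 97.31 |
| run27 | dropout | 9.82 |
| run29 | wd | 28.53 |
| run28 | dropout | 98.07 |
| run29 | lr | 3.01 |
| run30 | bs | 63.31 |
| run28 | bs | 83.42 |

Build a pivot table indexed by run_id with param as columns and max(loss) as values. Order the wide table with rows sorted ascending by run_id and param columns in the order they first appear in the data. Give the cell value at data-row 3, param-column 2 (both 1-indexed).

86.21

With rows sorted ascending by run_id, row 3 is run_id=run29. param columns in first-appearance order: wd, dropout, lr, depth, bs; column 2 is dropout.
Long rows with run_id=run29, param=dropout: max(14.68, 86.21) = 86.21.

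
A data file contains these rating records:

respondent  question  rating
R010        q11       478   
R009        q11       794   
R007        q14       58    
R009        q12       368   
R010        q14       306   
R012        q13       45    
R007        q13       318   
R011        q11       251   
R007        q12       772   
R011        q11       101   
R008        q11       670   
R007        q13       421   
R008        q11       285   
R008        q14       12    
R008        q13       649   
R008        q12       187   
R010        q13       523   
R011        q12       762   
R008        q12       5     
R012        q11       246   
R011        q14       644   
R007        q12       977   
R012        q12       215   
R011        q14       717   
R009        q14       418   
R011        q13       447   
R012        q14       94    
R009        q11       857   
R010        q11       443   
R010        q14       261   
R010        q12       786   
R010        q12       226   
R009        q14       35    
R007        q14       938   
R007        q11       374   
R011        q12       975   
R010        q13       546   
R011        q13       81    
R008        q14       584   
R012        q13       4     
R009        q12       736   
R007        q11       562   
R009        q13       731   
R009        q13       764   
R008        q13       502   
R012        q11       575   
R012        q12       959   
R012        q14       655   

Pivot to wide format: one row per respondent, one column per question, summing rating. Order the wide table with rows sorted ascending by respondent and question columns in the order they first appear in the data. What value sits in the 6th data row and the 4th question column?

49

With rows sorted ascending by respondent, row 6 is respondent=R012. question columns in first-appearance order: q11, q14, q12, q13; column 4 is q13.
Long rows with respondent=R012, question=q13: 45 + 4 = 49.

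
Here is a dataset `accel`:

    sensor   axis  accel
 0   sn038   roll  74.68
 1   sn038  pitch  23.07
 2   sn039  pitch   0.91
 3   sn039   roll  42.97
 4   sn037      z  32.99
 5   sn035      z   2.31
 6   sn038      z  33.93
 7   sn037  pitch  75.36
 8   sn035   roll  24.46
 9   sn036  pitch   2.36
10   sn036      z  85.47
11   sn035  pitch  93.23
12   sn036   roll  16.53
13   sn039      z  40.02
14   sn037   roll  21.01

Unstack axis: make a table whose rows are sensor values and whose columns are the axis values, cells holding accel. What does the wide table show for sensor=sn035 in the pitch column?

93.23

Wide layout: rows indexed by sensor, columns are the 3 distinct axis values (roll, pitch, z).
Cell (sensor=sn035, axis=pitch) draws from the long row where sensor=sn035 and axis=pitch, which has accel=93.23.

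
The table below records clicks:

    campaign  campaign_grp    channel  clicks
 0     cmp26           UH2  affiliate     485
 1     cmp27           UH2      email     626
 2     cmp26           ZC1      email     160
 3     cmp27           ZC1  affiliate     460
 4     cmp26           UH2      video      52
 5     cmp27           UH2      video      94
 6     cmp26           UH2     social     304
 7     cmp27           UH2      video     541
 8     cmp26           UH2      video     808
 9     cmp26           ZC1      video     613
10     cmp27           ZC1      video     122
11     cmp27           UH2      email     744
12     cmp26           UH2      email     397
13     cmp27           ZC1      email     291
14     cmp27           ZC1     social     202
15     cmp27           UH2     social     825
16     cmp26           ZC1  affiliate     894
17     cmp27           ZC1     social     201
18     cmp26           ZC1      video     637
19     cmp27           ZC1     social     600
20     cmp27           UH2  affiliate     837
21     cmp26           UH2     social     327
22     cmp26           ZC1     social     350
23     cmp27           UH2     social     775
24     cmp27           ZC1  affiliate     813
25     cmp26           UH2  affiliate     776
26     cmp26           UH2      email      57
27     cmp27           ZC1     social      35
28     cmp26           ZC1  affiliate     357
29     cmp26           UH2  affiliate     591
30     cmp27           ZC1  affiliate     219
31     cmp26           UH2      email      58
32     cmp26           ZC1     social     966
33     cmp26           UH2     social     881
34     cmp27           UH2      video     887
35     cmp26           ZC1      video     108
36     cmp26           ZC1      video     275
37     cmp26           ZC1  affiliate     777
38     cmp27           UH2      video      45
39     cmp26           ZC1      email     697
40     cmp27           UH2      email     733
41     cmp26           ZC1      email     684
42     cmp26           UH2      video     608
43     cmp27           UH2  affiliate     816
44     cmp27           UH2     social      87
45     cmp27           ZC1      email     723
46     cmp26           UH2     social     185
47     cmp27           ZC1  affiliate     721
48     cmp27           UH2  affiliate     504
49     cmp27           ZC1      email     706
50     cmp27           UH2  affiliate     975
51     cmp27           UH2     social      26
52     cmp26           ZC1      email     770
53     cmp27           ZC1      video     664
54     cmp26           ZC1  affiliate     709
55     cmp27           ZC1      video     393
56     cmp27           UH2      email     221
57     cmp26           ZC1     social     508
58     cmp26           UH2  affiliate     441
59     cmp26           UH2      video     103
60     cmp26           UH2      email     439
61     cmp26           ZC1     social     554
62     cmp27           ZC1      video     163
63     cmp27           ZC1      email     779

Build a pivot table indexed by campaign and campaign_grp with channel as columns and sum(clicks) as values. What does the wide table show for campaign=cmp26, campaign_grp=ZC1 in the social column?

2378

Rows with campaign=cmp26, campaign_grp=ZC1 and channel=social: clicks values are 350, 966, 508, 554.
350 + 966 + 508 + 554 = 2378.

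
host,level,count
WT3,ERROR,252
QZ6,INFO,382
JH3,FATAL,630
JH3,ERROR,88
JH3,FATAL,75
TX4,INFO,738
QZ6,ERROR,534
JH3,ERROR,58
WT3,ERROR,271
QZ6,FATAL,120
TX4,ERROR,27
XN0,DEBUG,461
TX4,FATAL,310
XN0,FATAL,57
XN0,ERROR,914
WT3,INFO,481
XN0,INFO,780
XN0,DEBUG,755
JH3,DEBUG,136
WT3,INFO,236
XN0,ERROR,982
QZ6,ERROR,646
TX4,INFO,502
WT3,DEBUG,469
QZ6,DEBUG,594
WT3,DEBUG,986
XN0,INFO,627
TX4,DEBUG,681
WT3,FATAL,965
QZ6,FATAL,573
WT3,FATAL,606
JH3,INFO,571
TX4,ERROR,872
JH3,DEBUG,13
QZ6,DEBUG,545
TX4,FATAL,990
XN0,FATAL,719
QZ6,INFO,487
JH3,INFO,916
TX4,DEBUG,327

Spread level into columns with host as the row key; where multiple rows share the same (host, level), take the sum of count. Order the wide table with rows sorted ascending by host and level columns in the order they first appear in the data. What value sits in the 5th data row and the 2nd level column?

With rows sorted ascending by host, row 5 is host=XN0. level columns in first-appearance order: ERROR, INFO, FATAL, DEBUG; column 2 is INFO.
Long rows with host=XN0, level=INFO: 780 + 627 = 1407.

1407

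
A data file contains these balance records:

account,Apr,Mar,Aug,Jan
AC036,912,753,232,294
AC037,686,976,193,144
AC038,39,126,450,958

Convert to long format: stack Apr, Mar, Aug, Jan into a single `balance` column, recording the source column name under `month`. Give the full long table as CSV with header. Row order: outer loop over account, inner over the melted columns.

Each (account, column) pair becomes one row: 3 × 4 = 12 rows.
For example, (AC036, Apr) → balance=912.

account,month,balance
AC036,Apr,912
AC036,Mar,753
AC036,Aug,232
AC036,Jan,294
AC037,Apr,686
AC037,Mar,976
AC037,Aug,193
AC037,Jan,144
AC038,Apr,39
AC038,Mar,126
AC038,Aug,450
AC038,Jan,958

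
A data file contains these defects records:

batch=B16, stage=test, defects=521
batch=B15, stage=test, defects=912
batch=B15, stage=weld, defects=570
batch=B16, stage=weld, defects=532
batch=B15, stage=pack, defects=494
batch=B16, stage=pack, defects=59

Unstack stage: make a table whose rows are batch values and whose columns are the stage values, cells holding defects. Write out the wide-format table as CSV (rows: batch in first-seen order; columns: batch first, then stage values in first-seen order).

Columns: batch plus the 3 distinct stage values (test, weld, pack).
For example, row B16 column test takes defects=521 from the long row (B16, test).

batch,test,weld,pack
B16,521,532,59
B15,912,570,494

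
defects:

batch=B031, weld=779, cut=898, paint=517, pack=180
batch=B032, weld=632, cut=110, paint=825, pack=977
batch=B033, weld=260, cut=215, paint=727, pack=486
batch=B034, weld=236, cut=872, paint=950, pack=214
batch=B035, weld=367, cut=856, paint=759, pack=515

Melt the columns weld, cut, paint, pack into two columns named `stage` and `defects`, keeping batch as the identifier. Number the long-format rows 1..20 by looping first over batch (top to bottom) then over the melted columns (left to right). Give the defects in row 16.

20 rows total (5 × 4). Row 16: index ⌊(16-1)/4⌋ = 3 into batch → B034; (16-1) mod 4 = 3 into the melted columns → pack.
So row 16 is (B034, pack, 214); defects = 214.

214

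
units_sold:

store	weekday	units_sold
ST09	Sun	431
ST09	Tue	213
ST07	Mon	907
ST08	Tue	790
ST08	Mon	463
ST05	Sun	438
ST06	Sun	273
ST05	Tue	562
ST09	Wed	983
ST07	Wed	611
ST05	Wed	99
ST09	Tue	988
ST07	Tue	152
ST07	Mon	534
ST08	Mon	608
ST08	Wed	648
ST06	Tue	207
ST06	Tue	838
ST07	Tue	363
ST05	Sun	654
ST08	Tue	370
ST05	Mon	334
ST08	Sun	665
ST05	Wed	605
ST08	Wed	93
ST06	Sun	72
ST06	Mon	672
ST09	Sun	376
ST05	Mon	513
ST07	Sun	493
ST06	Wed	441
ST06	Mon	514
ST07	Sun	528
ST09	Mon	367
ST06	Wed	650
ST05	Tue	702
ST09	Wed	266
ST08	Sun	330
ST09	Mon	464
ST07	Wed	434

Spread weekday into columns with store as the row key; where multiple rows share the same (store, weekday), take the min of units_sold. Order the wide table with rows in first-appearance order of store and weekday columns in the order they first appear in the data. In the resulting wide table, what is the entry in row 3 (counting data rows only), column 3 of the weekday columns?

With rows in first-appearance order of store, row 3 is store=ST08. weekday columns in first-appearance order: Sun, Tue, Mon, Wed; column 3 is Mon.
Long rows with store=ST08, weekday=Mon: min(463, 608) = 463.

463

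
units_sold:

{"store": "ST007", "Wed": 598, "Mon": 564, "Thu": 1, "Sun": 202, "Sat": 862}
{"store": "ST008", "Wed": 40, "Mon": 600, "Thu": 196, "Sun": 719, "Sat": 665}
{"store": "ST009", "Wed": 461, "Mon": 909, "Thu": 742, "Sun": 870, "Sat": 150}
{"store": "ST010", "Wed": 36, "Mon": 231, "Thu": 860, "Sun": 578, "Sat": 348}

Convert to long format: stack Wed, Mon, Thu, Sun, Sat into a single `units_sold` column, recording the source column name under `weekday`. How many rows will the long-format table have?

4 store values × 5 melted columns = 20 rows.

20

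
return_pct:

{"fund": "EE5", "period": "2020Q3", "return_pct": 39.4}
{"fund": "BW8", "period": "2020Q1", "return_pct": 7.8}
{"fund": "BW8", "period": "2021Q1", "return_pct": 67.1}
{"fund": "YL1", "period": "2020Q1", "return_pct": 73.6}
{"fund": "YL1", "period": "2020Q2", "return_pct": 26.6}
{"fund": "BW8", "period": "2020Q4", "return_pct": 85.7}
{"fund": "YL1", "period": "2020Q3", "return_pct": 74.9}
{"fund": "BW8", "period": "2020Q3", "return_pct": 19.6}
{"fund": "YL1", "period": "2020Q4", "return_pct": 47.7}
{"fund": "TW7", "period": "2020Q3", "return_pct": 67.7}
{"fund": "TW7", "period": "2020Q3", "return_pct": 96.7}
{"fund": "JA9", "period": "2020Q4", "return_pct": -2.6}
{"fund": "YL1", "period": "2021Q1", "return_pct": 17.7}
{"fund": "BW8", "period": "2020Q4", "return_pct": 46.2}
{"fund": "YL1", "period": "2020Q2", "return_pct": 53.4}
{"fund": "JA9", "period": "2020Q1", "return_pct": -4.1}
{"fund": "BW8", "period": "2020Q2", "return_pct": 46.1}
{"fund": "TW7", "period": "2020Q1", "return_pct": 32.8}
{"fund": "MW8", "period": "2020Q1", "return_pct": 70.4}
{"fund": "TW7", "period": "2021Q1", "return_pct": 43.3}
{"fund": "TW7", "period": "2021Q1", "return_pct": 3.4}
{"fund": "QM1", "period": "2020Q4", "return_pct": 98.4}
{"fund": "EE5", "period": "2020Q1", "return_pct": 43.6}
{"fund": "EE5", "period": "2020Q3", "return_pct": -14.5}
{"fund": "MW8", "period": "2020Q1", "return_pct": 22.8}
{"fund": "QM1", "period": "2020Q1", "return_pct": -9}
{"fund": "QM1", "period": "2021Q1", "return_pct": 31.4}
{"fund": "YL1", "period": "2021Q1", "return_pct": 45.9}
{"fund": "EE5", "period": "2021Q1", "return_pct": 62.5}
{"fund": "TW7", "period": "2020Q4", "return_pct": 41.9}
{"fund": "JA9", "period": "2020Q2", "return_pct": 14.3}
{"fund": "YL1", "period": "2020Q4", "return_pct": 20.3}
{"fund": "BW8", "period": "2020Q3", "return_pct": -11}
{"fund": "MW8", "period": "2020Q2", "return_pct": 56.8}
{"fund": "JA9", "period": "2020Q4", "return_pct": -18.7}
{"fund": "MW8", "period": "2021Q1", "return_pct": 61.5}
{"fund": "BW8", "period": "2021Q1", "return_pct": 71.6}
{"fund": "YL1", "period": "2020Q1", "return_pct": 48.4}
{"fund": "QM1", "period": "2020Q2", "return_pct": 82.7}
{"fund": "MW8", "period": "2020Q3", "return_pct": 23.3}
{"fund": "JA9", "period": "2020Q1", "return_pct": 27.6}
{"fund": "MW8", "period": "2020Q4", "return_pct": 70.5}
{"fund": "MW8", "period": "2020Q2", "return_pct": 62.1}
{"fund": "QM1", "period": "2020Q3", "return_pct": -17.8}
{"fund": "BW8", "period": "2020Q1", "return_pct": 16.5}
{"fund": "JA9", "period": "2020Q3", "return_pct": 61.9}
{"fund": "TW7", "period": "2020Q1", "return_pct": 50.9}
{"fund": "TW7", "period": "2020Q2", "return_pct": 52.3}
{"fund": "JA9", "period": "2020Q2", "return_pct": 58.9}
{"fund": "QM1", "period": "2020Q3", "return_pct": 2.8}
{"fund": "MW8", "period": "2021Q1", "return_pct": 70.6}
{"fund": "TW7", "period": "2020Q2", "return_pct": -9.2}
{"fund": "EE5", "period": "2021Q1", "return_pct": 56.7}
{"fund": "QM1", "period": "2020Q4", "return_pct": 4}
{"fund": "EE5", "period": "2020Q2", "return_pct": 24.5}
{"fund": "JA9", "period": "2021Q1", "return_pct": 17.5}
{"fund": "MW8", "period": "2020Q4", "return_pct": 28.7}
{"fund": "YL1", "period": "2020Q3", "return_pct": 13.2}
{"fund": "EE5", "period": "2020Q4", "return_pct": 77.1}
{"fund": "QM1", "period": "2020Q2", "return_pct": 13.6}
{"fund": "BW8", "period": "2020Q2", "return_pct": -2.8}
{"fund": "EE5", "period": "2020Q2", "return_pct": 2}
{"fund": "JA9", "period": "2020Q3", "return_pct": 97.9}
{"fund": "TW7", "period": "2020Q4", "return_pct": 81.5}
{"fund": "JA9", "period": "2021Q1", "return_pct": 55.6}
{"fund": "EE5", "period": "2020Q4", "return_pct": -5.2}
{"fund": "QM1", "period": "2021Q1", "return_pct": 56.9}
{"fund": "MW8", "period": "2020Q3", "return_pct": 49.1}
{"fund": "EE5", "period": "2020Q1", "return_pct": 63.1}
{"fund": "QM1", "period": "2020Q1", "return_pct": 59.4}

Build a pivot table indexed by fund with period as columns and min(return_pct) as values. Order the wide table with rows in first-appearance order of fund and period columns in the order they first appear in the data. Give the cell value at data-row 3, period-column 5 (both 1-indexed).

With rows in first-appearance order of fund, row 3 is fund=YL1. period columns in first-appearance order: 2020Q3, 2020Q1, 2021Q1, 2020Q2, 2020Q4; column 5 is 2020Q4.
Long rows with fund=YL1, period=2020Q4: min(47.7, 20.3) = 20.3.

20.3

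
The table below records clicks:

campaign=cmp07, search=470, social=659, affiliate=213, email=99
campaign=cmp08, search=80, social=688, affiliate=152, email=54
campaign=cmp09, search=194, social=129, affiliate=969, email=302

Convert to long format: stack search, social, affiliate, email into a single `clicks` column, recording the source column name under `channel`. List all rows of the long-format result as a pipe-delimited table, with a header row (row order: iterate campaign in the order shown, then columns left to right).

Each (campaign, column) pair becomes one row: 3 × 4 = 12 rows.
For example, (cmp07, search) → clicks=470.

| campaign | channel | clicks |
| cmp07 | search | 470 |
| cmp07 | social | 659 |
| cmp07 | affiliate | 213 |
| cmp07 | email | 99 |
| cmp08 | search | 80 |
| cmp08 | social | 688 |
| cmp08 | affiliate | 152 |
| cmp08 | email | 54 |
| cmp09 | search | 194 |
| cmp09 | social | 129 |
| cmp09 | affiliate | 969 |
| cmp09 | email | 302 |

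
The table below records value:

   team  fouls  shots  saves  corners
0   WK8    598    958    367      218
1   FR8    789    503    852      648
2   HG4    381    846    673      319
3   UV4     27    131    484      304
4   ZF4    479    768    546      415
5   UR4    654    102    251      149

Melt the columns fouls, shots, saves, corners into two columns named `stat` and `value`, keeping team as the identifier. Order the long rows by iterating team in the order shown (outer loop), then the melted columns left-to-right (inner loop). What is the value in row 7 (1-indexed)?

24 rows total (6 × 4). Row 7: index ⌊(7-1)/4⌋ = 1 into team → FR8; (7-1) mod 4 = 2 into the melted columns → saves.
So row 7 is (FR8, saves, 852); value = 852.

852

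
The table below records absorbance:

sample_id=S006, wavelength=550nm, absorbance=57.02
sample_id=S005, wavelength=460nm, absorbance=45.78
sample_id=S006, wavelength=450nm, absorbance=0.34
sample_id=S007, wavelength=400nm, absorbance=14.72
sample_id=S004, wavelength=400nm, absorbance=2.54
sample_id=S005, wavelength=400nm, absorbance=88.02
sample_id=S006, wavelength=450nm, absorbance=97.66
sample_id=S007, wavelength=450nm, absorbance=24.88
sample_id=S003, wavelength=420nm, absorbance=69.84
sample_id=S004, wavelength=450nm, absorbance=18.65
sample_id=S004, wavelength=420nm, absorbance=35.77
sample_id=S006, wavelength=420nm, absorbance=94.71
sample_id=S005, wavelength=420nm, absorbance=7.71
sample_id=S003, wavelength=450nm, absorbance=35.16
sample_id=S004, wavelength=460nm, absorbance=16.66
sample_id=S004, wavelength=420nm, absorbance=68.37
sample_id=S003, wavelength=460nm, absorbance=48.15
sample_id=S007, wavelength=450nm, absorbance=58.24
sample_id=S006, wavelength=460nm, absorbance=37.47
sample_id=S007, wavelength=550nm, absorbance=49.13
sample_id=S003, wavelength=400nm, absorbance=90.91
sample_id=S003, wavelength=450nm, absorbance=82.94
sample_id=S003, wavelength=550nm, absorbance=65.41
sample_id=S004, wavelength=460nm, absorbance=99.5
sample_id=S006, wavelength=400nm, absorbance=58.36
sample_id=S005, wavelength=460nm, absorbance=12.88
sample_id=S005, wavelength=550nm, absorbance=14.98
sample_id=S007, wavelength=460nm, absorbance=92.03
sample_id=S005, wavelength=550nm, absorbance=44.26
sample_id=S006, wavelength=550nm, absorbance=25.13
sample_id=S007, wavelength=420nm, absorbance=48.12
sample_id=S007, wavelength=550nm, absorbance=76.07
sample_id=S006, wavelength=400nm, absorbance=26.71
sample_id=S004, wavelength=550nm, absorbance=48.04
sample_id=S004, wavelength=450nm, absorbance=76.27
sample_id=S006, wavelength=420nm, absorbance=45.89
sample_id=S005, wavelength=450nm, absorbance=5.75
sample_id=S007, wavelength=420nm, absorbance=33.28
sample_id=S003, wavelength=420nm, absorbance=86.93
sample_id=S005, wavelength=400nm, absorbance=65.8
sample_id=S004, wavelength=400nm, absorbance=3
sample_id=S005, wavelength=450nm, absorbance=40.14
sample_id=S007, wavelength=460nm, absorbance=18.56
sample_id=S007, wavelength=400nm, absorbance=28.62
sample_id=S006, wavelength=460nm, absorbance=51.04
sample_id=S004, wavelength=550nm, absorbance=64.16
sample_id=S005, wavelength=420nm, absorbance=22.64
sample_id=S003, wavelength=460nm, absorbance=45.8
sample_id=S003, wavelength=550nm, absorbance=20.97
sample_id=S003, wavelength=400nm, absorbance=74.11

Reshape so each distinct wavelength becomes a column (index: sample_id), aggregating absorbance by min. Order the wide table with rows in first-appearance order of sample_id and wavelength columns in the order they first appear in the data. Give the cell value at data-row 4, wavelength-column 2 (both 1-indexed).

16.66

With rows in first-appearance order of sample_id, row 4 is sample_id=S004. wavelength columns in first-appearance order: 550nm, 460nm, 450nm, 400nm, 420nm; column 2 is 460nm.
Long rows with sample_id=S004, wavelength=460nm: min(16.66, 99.5) = 16.66.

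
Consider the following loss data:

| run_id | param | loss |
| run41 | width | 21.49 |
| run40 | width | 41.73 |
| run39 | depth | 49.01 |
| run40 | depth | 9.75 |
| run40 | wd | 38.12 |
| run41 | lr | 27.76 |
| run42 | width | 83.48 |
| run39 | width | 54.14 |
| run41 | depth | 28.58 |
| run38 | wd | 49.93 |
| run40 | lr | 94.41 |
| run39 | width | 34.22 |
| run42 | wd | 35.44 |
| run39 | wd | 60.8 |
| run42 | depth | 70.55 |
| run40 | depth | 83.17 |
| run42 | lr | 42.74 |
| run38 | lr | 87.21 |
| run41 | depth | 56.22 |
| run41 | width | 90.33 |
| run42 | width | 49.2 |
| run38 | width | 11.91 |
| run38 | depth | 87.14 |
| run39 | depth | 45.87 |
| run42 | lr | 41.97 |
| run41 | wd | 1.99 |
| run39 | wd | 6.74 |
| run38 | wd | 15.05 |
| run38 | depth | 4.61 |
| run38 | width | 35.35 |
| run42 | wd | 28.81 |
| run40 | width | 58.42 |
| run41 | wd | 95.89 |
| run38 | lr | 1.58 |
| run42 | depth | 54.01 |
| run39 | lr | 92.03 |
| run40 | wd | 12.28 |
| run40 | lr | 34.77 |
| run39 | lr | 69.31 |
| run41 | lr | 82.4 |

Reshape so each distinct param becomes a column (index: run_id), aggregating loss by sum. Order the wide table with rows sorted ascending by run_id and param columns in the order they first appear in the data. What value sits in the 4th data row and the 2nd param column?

With rows sorted ascending by run_id, row 4 is run_id=run41. param columns in first-appearance order: width, depth, wd, lr; column 2 is depth.
Long rows with run_id=run41, param=depth: 28.58 + 56.22 = 84.80.

84.80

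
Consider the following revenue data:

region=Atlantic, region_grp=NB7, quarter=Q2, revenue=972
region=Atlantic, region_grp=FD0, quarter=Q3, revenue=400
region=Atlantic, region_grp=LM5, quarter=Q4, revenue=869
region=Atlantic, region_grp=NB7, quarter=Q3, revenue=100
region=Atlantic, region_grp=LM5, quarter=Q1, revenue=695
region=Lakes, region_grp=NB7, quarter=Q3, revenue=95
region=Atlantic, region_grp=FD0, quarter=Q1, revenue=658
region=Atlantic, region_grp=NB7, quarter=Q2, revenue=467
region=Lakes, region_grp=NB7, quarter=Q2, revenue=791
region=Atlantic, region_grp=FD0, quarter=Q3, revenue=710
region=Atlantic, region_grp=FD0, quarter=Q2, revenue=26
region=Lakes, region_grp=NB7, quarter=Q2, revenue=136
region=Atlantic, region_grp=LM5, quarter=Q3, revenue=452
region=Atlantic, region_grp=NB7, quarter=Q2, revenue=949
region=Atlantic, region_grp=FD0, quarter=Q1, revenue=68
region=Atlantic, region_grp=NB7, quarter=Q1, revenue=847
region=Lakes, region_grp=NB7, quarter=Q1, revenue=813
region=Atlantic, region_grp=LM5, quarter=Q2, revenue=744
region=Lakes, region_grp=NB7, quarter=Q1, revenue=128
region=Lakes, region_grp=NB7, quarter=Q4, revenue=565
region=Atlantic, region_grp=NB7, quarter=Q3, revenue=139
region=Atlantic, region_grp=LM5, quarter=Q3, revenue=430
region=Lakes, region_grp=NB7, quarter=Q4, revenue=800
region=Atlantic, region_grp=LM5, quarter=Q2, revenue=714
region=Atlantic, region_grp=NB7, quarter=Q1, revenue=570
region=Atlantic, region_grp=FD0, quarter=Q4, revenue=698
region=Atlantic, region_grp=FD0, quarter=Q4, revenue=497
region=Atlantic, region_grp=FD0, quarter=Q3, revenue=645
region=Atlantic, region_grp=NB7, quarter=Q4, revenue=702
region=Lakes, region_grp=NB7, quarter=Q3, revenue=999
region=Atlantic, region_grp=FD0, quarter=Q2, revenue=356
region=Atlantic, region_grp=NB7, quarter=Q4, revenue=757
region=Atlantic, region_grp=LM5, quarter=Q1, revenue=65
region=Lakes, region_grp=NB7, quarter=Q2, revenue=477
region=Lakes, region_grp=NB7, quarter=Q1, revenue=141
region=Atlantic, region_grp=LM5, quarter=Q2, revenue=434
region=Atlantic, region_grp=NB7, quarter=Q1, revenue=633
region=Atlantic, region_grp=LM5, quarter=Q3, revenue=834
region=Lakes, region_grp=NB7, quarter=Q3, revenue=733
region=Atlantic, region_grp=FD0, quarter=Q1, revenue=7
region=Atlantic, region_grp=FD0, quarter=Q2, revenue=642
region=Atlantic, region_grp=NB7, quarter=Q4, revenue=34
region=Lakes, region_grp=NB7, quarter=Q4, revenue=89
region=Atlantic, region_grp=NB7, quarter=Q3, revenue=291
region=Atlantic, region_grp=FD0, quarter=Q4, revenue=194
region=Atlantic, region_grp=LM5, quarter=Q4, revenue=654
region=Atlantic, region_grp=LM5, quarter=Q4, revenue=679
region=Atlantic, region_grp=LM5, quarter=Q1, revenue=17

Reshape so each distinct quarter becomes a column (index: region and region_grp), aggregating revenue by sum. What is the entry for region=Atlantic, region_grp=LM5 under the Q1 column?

Rows with region=Atlantic, region_grp=LM5 and quarter=Q1: revenue values are 695, 65, 17.
695 + 65 + 17 = 777.

777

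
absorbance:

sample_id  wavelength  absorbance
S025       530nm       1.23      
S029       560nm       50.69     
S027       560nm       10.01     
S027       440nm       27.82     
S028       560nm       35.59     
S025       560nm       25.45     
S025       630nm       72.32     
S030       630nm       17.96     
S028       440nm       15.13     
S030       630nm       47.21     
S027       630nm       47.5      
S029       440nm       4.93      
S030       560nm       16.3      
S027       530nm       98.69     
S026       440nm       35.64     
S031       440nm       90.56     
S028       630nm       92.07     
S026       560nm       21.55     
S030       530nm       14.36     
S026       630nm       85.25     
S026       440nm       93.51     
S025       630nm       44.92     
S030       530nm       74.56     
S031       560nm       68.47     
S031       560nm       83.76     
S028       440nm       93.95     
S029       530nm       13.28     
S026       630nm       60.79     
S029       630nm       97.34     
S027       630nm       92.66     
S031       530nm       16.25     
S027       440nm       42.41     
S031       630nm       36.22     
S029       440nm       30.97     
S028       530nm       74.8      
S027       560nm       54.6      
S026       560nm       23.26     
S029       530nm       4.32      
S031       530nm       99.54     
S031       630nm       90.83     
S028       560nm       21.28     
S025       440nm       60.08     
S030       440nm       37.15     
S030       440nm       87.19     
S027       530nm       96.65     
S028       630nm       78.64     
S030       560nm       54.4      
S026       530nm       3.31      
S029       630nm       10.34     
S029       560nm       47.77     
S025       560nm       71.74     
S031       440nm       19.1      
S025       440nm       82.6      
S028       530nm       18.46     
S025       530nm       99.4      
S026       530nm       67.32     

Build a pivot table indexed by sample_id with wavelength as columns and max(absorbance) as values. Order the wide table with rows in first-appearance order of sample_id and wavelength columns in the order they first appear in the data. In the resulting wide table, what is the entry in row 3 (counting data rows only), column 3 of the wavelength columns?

With rows in first-appearance order of sample_id, row 3 is sample_id=S027. wavelength columns in first-appearance order: 530nm, 560nm, 440nm, 630nm; column 3 is 440nm.
Long rows with sample_id=S027, wavelength=440nm: max(27.82, 42.41) = 42.41.

42.41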